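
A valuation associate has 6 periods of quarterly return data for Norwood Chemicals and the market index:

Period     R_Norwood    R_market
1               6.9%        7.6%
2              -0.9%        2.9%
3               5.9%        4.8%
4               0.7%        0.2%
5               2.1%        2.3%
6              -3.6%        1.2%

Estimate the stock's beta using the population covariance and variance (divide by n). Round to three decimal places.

1.219

Mean R_i = (6.9 − 0.9 + 5.9 + 0.7 + 2.1 − 3.6) / 6 = 1.8500%
Mean R_m = (7.6 + 2.9 + 4.8 + 0.2 + 2.3 + 1.2) / 6 = 3.1667%
Σ(R_i − R̄_i)(R_m − R̄_m) = 43.6500  ⇒  Cov = 43.6500 / 6 = 7.2750
Σ(R_m − R̄_m)² = 35.8133  ⇒  Var(R_m) = 35.8133 / 6 = 5.9689
β = Cov / Var(R_m) = 7.2750 / 5.9689 = 1.2188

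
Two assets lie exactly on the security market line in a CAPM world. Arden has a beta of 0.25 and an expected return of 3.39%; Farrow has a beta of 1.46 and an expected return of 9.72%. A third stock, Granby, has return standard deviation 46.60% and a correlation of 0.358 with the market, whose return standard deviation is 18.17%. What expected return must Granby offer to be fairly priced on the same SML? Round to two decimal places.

MRP = (9.72% − 3.39%) / (1.46 − 0.25) = 5.2314%
R_f = 3.39% − 0.25 × 5.2314% = 2.0822%
β_Granby = ρ·σ_i/σ_m = 0.358 × 46.60 / 18.17 = 0.9182
E(R_Granby) = R_f + β × MRP = 2.0822% + 0.9182 × 5.2314% = 6.89%

6.89%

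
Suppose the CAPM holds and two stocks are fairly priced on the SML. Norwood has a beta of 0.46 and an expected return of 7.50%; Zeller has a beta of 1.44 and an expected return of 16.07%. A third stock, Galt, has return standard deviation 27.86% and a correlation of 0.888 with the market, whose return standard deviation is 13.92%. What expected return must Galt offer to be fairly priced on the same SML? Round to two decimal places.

MRP = (16.07% − 7.50%) / (1.44 − 0.46) = 8.7449%
R_f = 7.50% − 0.46 × 8.7449% = 3.4773%
β_Galt = ρ·σ_i/σ_m = 0.888 × 27.86 / 13.92 = 1.7773
E(R_Galt) = R_f + β × MRP = 3.4773% + 1.7773 × 8.7449% = 19.02%

19.02%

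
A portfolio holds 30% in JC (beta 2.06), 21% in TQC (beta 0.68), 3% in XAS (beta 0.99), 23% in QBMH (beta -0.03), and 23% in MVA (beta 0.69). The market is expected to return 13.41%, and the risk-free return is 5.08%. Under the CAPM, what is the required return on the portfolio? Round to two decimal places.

12.93%

β_P = Σ w_i β_i = 0.30×2.06 + 0.21×0.68 + 0.03×0.99 + 0.23×-0.03 + 0.23×0.69 = 0.9423
MRP = 13.41% − 5.08% = 8.33%
E(R_P) = R_f + β_P × MRP = 5.08% + 0.9423 × 8.33% = 12.93%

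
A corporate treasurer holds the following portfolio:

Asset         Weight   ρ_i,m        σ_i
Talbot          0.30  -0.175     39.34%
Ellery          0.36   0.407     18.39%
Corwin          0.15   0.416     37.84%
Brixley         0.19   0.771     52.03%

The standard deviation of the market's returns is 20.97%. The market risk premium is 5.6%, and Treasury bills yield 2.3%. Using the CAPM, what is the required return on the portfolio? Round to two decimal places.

β_Talbot = -0.175 × 39.34% / 20.97% = -0.3283
β_Ellery = 0.407 × 18.39% / 20.97% = 0.3569
β_Corwin = 0.416 × 37.84% / 20.97% = 0.7507
β_Brixley = 0.771 × 52.03% / 20.97% = 1.9130
β_P = Σ w_i β_i = 0.30×-0.3283 + 0.36×0.3569 + 0.15×0.7507 + 0.19×1.9130 = 0.5061
E(R_P) = R_f + β_P × MRP = 2.3% + 0.5061 × 5.6% = 5.13%

5.13%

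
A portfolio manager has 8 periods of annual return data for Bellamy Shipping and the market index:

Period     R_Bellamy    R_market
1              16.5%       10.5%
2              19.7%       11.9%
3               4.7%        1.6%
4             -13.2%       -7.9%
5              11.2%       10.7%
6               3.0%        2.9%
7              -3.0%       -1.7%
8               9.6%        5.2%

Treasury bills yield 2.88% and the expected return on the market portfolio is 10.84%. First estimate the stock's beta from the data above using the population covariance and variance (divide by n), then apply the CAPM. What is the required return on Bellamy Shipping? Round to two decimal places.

14.91%

Mean R_i = (16.5 + 19.7 + 4.7 − 13.2 + 11.2 + 3.0 − 3.0 + 9.6) / 8 = 6.0625%
Mean R_m = (10.5 + 11.9 + 1.6 − 7.9 + 10.7 + 2.9 − 1.7 + 5.2) / 8 = 4.1500%
Σ(R_i − R̄_i)(R_m − R̄_m) = 501.7650  ⇒  Cov = 501.7650 / 8 = 62.7206
Σ(R_m − R̄_m)² = 331.8800  ⇒  Var(R_m) = 331.8800 / 8 = 41.4850
β = Cov / Var(R_m) = 62.7206 / 41.4850 = 1.5119
MRP = 10.84% − 2.88% = 7.96%
E(R) = R_f + β × MRP = 2.88% + 1.5119 × 7.96% = 14.91%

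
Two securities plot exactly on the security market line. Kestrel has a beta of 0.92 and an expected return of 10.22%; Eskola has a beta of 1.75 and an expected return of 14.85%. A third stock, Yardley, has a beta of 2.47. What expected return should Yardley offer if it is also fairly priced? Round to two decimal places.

18.87%

MRP (SML slope) = (14.85% − 10.22%) / (1.75 − 0.92) = 4.63% / 0.83 = 5.5783%
R_f (intercept) = 10.22% − 0.92 × 5.5783% = 5.0880%
E(R_Yardley) = R_f + β × MRP = 5.0880% + 2.47 × 5.5783% = 18.87%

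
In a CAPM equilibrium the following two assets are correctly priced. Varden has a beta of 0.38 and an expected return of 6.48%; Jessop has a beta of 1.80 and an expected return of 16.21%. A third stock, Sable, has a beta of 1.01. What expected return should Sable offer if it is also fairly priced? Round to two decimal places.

MRP (SML slope) = (16.21% − 6.48%) / (1.80 − 0.38) = 9.73% / 1.42 = 6.8521%
R_f (intercept) = 6.48% − 0.38 × 6.8521% = 3.8762%
E(R_Sable) = R_f + β × MRP = 3.8762% + 1.01 × 6.8521% = 10.80%

10.80%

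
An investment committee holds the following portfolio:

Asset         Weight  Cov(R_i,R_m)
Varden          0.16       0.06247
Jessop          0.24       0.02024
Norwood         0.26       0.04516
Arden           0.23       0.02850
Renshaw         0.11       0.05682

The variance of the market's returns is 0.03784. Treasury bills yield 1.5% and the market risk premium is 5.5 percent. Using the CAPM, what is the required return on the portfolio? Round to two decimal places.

7.23%

β_Varden = 0.06247 / 0.03784 = 1.6509
β_Jessop = 0.02024 / 0.03784 = 0.5349
β_Norwood = 0.04516 / 0.03784 = 1.1934
β_Arden = 0.02850 / 0.03784 = 0.7532
β_Renshaw = 0.05682 / 0.03784 = 1.5016
β_P = Σ w_i β_i = 0.16×1.6509 + 0.24×0.5349 + 0.26×1.1934 + 0.23×0.7532 + 0.11×1.5016 = 1.0412
E(R_P) = R_f + β_P × MRP = 1.5% + 1.0412 × 5.5% = 7.23%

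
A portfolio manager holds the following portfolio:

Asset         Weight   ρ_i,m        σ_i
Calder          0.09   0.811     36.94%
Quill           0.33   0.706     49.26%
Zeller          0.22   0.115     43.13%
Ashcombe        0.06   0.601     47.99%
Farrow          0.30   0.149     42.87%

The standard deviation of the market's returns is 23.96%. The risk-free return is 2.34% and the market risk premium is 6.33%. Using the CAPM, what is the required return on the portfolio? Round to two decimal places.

β_Calder = 0.811 × 36.94% / 23.96% = 1.2503
β_Quill = 0.706 × 49.26% / 23.96% = 1.4515
β_Zeller = 0.115 × 43.13% / 23.96% = 0.2070
β_Ashcombe = 0.601 × 47.99% / 23.96% = 1.2038
β_Farrow = 0.149 × 42.87% / 23.96% = 0.2666
β_P = Σ w_i β_i = 0.09×1.2503 + 0.33×1.4515 + 0.22×0.2070 + 0.06×1.2038 + 0.30×0.2666 = 0.7893
E(R_P) = R_f + β_P × MRP = 2.34% + 0.7893 × 6.33% = 7.34%

7.34%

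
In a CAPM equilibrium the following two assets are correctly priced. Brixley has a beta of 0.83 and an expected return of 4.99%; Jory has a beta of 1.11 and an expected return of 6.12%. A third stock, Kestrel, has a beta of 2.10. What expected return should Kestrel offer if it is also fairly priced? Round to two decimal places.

10.12%

MRP (SML slope) = (6.12% − 4.99%) / (1.11 − 0.83) = 1.13% / 0.28 = 4.0357%
R_f (intercept) = 4.99% − 0.83 × 4.0357% = 1.6404%
E(R_Kestrel) = R_f + β × MRP = 1.6404% + 2.10 × 4.0357% = 10.12%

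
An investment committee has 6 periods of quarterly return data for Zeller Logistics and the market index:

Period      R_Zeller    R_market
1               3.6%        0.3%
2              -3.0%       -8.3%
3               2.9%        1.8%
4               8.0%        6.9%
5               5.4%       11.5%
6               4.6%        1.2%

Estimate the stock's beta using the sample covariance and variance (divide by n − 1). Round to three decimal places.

0.474

Mean R_i = (3.6 − 3.0 + 2.9 + 8.0 + 5.4 + 4.6) / 6 = 3.5833%
Mean R_m = (0.3 − 8.3 + 1.8 + 6.9 + 11.5 + 1.2) / 6 = 2.2333%
Σ(R_i − R̄_i)(R_m − R̄_m) = 106.0033  ⇒  Cov = 106.0033 / 5 = 21.2007
Σ(R_m − R̄_m)² = 223.5933  ⇒  Var(R_m) = 223.5933 / 5 = 44.7187
β = Cov / Var(R_m) = 21.2007 / 44.7187 = 0.4741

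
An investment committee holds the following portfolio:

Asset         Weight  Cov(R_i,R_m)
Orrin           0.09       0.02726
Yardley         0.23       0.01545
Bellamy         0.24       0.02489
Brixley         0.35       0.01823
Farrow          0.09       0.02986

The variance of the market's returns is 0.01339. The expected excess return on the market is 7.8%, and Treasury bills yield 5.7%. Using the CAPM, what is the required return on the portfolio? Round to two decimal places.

β_Orrin = 0.02726 / 0.01339 = 2.0358
β_Yardley = 0.01545 / 0.01339 = 1.1538
β_Bellamy = 0.02489 / 0.01339 = 1.8588
β_Brixley = 0.01823 / 0.01339 = 1.3615
β_Farrow = 0.02986 / 0.01339 = 2.2300
β_P = Σ w_i β_i = 0.09×2.0358 + 0.23×1.1538 + 0.24×1.8588 + 0.35×1.3615 + 0.09×2.2300 = 1.5719
E(R_P) = R_f + β_P × MRP = 5.7% + 1.5719 × 7.8% = 17.96%

17.96%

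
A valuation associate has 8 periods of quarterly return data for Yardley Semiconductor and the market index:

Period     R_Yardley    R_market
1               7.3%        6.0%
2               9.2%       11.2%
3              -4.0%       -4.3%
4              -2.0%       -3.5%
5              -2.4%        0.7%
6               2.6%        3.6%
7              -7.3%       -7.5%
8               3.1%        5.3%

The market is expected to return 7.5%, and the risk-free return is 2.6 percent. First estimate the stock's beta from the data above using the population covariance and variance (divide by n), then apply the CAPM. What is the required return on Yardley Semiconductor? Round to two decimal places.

Mean R_i = (7.3 + 9.2 − 4.0 − 2.0 − 2.4 + 2.6 − 7.3 + 3.1) / 8 = 0.8125%
Mean R_m = (6.0 + 11.2 − 4.3 − 3.5 + 0.7 + 3.6 − 7.5 + 5.3) / 8 = 1.4375%
Σ(R_i − R̄_i)(R_m − R̄_m) = 240.5563  ⇒  Cov = 240.5563 / 8 = 30.0695
Σ(R_m − R̄_m)² = 273.4388  ⇒  Var(R_m) = 273.4388 / 8 = 34.1799
β = Cov / Var(R_m) = 30.0695 / 34.1799 = 0.8797
MRP = 7.5% − 2.6% = 4.90%
E(R) = R_f + β × MRP = 2.6% + 0.8797 × 4.9% = 6.91%

6.91%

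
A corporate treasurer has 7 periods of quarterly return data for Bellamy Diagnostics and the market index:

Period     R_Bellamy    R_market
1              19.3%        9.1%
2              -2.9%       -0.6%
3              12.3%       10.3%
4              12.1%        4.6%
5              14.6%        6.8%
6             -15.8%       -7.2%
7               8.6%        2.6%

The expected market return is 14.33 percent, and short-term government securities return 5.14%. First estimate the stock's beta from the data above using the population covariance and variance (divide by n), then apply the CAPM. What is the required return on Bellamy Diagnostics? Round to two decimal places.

22.51%

Mean R_i = (19.3 − 2.9 + 12.3 + 12.1 + 14.6 − 15.8 + 8.6) / 7 = 6.8857%
Mean R_m = (9.1 − 0.6 + 10.3 + 4.6 + 6.8 − 7.2 + 2.6) / 7 = 3.6571%
Σ(R_i − R̄_i)(R_m − R̄_m) = 418.8457  ⇒  Cov = 418.8457 / 7 = 59.8351
Σ(R_m − R̄_m)² = 221.6371  ⇒  Var(R_m) = 221.6371 / 7 = 31.6624
β = Cov / Var(R_m) = 59.8351 / 31.6624 = 1.8898
MRP = 14.33% − 5.14% = 9.19%
E(R) = R_f + β × MRP = 5.14% + 1.8898 × 9.19% = 22.51%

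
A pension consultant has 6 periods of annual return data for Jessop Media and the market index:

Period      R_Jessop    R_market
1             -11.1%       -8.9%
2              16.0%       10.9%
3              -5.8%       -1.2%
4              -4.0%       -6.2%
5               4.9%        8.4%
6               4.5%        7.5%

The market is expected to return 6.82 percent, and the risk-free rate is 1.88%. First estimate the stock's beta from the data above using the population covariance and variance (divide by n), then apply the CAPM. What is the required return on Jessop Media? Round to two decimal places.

Mean R_i = (-11.1 + 16.0 − 5.8 − 4.0 + 4.9 + 4.5) / 6 = 0.7500%
Mean R_m = (-8.9 + 10.9 − 1.2 − 6.2 + 8.4 + 7.5) / 6 = 1.7500%
Σ(R_i − R̄_i)(R_m − R̄_m) = 371.9850  ⇒  Cov = 371.9850 / 6 = 61.9975
Σ(R_m − R̄_m)² = 346.3350  ⇒  Var(R_m) = 346.3350 / 6 = 57.7225
β = Cov / Var(R_m) = 61.9975 / 57.7225 = 1.0741
MRP = 6.82% − 1.88% = 4.94%
E(R) = R_f + β × MRP = 1.88% + 1.0741 × 4.94% = 7.19%

7.19%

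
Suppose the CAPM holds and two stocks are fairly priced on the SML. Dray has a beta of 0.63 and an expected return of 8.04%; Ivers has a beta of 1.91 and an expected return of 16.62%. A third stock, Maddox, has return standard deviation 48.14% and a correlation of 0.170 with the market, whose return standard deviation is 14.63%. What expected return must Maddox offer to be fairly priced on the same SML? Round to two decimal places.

7.57%

MRP = (16.62% − 8.04%) / (1.91 − 0.63) = 6.7031%
R_f = 8.04% − 0.63 × 6.7031% = 3.8170%
β_Maddox = ρ·σ_i/σ_m = 0.170 × 48.14 / 14.63 = 0.5594
E(R_Maddox) = R_f + β × MRP = 3.8170% + 0.5594 × 6.7031% = 7.57%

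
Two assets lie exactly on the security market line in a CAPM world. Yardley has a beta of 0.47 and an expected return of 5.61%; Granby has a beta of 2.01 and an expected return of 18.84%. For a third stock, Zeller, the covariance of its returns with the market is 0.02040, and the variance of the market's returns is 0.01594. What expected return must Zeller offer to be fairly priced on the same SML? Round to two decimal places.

MRP = (18.84% − 5.61%) / (2.01 − 0.47) = 8.5909%
R_f = 5.61% − 0.47 × 8.5909% = 1.5723%
β_Zeller = Cov / Var(R_m) = 0.02040 / 0.01594 = 1.2798
E(R_Zeller) = R_f + β × MRP = 1.5723% + 1.2798 × 8.5909% = 12.57%

12.57%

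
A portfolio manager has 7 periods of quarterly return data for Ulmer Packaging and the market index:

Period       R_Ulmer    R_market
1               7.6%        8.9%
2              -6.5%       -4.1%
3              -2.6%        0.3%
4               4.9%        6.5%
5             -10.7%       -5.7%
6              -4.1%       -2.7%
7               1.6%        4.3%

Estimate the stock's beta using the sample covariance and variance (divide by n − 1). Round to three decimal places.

Mean R_i = (7.6 − 6.5 − 2.6 + 4.9 − 10.7 − 4.1 + 1.6) / 7 = -1.4000%
Mean R_m = (8.9 − 4.1 + 0.3 + 6.5 − 5.7 − 2.7 + 4.3) / 7 = 1.0714%
Σ(R_i − R̄_i)(R_m − R̄_m) = 214.8000  ⇒  Cov = 214.8000 / 6 = 35.8000
Σ(R_m − R̄_m)² = 188.5943  ⇒  Var(R_m) = 188.5943 / 6 = 31.4324
β = Cov / Var(R_m) = 35.8000 / 31.4324 = 1.1390

1.139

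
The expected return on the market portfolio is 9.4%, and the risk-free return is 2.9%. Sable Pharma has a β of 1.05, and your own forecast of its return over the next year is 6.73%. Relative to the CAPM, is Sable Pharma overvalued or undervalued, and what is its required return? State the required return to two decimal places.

Overvalued; required return 9.73%

MRP = 9.4% − 2.9% = 6.50%
Required return = R_f + β·MRP = 2.9% + 1.05 × 6.5% = 9.73%
Forecast 6.73% < required 9.73% → the stock plots below the SML → overvalued.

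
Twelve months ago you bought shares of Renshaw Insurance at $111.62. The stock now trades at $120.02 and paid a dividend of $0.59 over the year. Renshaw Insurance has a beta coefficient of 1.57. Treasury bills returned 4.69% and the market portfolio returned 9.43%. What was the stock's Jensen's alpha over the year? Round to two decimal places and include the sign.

-4.08%

Realised HPR = (P1 + D1 − P0) / P0 = (120.02 + 0.59 − 111.62) / 111.62 = 8.99 / 111.62 = 8.0541%
MRP = 9.43% − 4.69% = 4.74%
CAPM required = R_f + β·MRP = 4.69% + 1.57 × 4.74% = 12.1318%
α = realised − required = 8.0541% − 12.1318% = -4.08%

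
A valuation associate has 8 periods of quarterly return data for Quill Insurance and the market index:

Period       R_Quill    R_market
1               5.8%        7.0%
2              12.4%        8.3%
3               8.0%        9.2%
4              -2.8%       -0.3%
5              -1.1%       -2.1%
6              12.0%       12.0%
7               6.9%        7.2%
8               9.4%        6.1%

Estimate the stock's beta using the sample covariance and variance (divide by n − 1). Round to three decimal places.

1.077

Mean R_i = (5.8 + 12.4 + 8.0 − 2.8 − 1.1 + 12.0 + 6.9 + 9.4) / 8 = 6.3250%
Mean R_m = (7.0 + 8.3 + 9.2 − 0.3 − 2.1 + 12.0 + 7.2 + 6.1) / 8 = 5.9250%
Σ(R_i − R̄_i)(R_m − R̄_m) = 171.4850  ⇒  Cov = 171.4850 / 7 = 24.4979
Σ(R_m − R̄_m)² = 159.2350  ⇒  Var(R_m) = 159.2350 / 7 = 22.7479
β = Cov / Var(R_m) = 24.4979 / 22.7479 = 1.0769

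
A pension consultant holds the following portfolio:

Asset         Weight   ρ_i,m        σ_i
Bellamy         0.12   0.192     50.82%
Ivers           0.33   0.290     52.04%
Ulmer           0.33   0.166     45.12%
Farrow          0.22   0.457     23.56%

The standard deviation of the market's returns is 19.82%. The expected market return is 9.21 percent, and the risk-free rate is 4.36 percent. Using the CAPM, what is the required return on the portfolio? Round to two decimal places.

7.05%

β_Bellamy = 0.192 × 50.82% / 19.82% = 0.4923
β_Ivers = 0.290 × 52.04% / 19.82% = 0.7614
β_Ulmer = 0.166 × 45.12% / 19.82% = 0.3779
β_Farrow = 0.457 × 23.56% / 19.82% = 0.5432
β_P = Σ w_i β_i = 0.12×0.4923 + 0.33×0.7614 + 0.33×0.3779 + 0.22×0.5432 = 0.5545
MRP = 9.21% − 4.36% = 4.85%
E(R_P) = R_f + β_P × MRP = 4.36% + 0.5545 × 4.85% = 7.05%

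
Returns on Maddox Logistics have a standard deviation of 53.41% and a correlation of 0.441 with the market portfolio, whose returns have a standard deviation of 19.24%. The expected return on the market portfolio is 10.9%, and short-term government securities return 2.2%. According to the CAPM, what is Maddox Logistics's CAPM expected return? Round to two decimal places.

12.85%

β = ρ × σ_i / σ_m = 0.441 × 53.41% / 19.24% = 1.2242
MRP = 10.9% − 2.2% = 8.70%
E(R) = 2.2% + 1.2242 × 8.7% = 12.85%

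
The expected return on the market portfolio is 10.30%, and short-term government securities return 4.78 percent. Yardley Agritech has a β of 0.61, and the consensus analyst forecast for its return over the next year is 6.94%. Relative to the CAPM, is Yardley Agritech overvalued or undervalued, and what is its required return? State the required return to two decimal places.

Overvalued; required return 8.15%

MRP = 10.30% − 4.78% = 5.52%
Required return = R_f + β·MRP = 4.78% + 0.61 × 5.52% = 8.15%
Forecast 6.94% < required 8.15% → the stock plots below the SML → overvalued.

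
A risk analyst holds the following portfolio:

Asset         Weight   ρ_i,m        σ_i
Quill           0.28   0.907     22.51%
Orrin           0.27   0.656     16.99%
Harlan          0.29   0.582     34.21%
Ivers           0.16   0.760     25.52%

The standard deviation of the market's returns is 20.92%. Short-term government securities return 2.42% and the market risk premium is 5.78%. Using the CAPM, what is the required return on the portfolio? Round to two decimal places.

β_Quill = 0.907 × 22.51% / 20.92% = 0.9759
β_Orrin = 0.656 × 16.99% / 20.92% = 0.5328
β_Harlan = 0.582 × 34.21% / 20.92% = 0.9517
β_Ivers = 0.760 × 25.52% / 20.92% = 0.9271
β_P = Σ w_i β_i = 0.28×0.9759 + 0.27×0.5328 + 0.29×0.9517 + 0.16×0.9271 = 0.8414
E(R_P) = R_f + β_P × MRP = 2.42% + 0.8414 × 5.78% = 7.28%

7.28%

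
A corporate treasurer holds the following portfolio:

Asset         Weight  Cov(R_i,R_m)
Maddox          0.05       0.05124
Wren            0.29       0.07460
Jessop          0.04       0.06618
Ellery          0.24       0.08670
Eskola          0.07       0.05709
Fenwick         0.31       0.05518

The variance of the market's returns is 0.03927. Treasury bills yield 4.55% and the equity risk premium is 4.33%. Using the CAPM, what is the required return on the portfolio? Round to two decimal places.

β_Maddox = 0.05124 / 0.03927 = 1.3048
β_Wren = 0.07460 / 0.03927 = 1.8997
β_Jessop = 0.06618 / 0.03927 = 1.6853
β_Ellery = 0.08670 / 0.03927 = 2.2078
β_Eskola = 0.05709 / 0.03927 = 1.4538
β_Fenwick = 0.05518 / 0.03927 = 1.4051
β_P = Σ w_i β_i = 0.05×1.3048 + 0.29×1.8997 + 0.04×1.6853 + 0.24×2.2078 + 0.07×1.4538 + 0.31×1.4051 = 1.7508
E(R_P) = R_f + β_P × MRP = 4.55% + 1.7508 × 4.33% = 12.13%

12.13%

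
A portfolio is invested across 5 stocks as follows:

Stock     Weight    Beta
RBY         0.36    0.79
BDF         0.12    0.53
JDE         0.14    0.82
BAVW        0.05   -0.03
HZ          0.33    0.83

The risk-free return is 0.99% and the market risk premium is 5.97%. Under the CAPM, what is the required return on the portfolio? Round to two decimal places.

β_P = Σ w_i β_i = 0.36×0.79 + 0.12×0.53 + 0.14×0.82 + 0.05×-0.03 + 0.33×0.83 = 0.7352
E(R_P) = R_f + β_P × MRP = 0.99% + 0.7352 × 5.97% = 5.38%

5.38%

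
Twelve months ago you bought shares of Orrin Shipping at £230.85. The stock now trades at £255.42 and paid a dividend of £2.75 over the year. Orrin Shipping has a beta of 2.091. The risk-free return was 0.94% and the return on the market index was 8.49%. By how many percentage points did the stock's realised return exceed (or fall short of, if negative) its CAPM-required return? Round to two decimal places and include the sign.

-4.89%

Realised HPR = (P1 + D1 − P0) / P0 = (255.42 + 2.75 − 230.85) / 230.85 = 27.32 / 230.85 = 11.8345%
MRP = 8.49% − 0.94% = 7.55%
CAPM required = R_f + β·MRP = 0.94% + 2.091 × 7.55% = 16.72705%
α = realised − required = 11.8345% − 16.72705% = -4.89%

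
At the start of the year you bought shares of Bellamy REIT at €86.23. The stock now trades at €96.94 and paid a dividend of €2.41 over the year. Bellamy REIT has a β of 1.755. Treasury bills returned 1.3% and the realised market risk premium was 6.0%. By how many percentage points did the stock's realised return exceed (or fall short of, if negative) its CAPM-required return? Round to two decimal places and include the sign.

+3.39%

Realised HPR = (P1 + D1 − P0) / P0 = (96.94 + 2.41 − 86.23) / 86.23 = 13.12 / 86.23 = 15.2151%
CAPM required = R_f + β·MRP = 1.3% + 1.755 × 6.0% = 11.8300%
α = realised − required = 15.2151% − 11.8300% = +3.39%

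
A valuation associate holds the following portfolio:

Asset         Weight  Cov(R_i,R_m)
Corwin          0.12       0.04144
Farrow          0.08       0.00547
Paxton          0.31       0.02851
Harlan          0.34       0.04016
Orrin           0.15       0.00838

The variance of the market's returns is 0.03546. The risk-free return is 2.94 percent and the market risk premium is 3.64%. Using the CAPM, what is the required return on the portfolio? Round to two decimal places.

β_Corwin = 0.04144 / 0.03546 = 1.1686
β_Farrow = 0.00547 / 0.03546 = 0.1543
β_Paxton = 0.02851 / 0.03546 = 0.8040
β_Harlan = 0.04016 / 0.03546 = 1.1325
β_Orrin = 0.00838 / 0.03546 = 0.2363
β_P = Σ w_i β_i = 0.12×1.1686 + 0.08×0.1543 + 0.31×0.8040 + 0.34×1.1325 + 0.15×0.2363 = 0.8223
E(R_P) = R_f + β_P × MRP = 2.94% + 0.8223 × 3.64% = 5.93%

5.93%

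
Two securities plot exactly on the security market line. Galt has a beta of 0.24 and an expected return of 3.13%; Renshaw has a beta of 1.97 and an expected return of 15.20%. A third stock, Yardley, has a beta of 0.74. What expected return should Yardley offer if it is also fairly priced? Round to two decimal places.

MRP (SML slope) = (15.20% − 3.13%) / (1.97 − 0.24) = 12.07% / 1.73 = 6.9769%
R_f (intercept) = 3.13% − 0.24 × 6.9769% = 1.4555%
E(R_Yardley) = R_f + β × MRP = 1.4555% + 0.74 × 6.9769% = 6.62%

6.62%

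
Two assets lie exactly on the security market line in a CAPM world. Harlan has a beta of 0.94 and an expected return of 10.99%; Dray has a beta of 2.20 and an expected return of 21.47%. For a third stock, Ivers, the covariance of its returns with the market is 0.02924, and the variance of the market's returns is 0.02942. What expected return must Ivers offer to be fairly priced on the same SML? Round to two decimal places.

MRP = (21.47% − 10.99%) / (2.20 − 0.94) = 8.3175%
R_f = 10.99% − 0.94 × 8.3175% = 3.1716%
β_Ivers = Cov / Var(R_m) = 0.02924 / 0.02942 = 0.9939
E(R_Ivers) = R_f + β × MRP = 3.1716% + 0.9939 × 8.3175% = 11.44%

11.44%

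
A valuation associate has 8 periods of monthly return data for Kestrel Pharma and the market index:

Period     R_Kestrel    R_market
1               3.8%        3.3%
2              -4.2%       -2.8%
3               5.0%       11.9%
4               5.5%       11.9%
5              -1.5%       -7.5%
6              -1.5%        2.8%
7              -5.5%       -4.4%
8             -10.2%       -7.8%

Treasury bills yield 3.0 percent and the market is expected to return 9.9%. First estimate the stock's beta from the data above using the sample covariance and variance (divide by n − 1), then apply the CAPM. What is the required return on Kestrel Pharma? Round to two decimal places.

Mean R_i = (3.8 − 4.2 + 5.0 + 5.5 − 1.5 − 1.5 − 5.5 − 10.2) / 8 = -1.0750%
Mean R_m = (3.3 − 2.8 + 11.9 + 11.9 − 7.5 + 2.8 − 4.4 − 7.8) / 8 = 0.9250%
Σ(R_i − R̄_i)(R_m − R̄_m) = 268.0150  ⇒  Cov = 268.0150 / 7 = 38.2879
Σ(R_m − R̄_m)² = 439.3950  ⇒  Var(R_m) = 439.3950 / 7 = 62.7707
β = Cov / Var(R_m) = 38.2879 / 62.7707 = 0.6100
MRP = 9.9% − 3.0% = 6.90%
E(R) = R_f + β × MRP = 3.0% + 0.6100 × 6.9% = 7.21%

7.21%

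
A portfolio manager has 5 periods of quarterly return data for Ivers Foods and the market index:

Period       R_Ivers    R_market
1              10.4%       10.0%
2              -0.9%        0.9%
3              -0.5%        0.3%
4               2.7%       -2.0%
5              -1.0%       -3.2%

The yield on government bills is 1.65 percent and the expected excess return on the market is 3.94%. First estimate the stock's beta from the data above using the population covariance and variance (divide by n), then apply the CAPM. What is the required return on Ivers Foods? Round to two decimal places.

Mean R_i = (10.4 − 0.9 − 0.5 + 2.7 − 1.0) / 5 = 2.1400%
Mean R_m = (10.0 + 0.9 + 0.3 − 2.0 − 3.2) / 5 = 1.2000%
Σ(R_i − R̄_i)(R_m − R̄_m) = 88.0000  ⇒  Cov = 88.0000 / 5 = 17.6000
Σ(R_m − R̄_m)² = 107.9400  ⇒  Var(R_m) = 107.9400 / 5 = 21.5880
β = Cov / Var(R_m) = 17.6000 / 21.5880 = 0.8153
E(R) = R_f + β × MRP = 1.65% + 0.8153 × 3.94% = 4.86%

4.86%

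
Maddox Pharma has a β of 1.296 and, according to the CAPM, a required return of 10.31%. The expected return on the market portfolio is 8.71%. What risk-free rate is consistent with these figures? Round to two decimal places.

3.30%

E(R) = R_f + β(E(R_m) − R_f) = R_f(1 − β) + β·E(R_m)
10.31% = R_f × (1 − 1.296) + 1.296 × 8.71%
10.31% = R_f × -0.296 + 11.28816%
R_f = (10.31% − 11.28816%) / -0.296 = 3.30%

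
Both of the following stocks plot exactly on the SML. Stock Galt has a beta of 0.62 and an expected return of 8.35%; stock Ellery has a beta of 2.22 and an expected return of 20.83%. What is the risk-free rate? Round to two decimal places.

Both satisfy E(R) = R_f + β·MRP, so the slope of the SML is
MRP = (20.83% − 8.35%) / (2.22 − 0.62) = 12.48% / 1.60 = 7.8000%
R_f = E(R_Galt) − β_Galt·MRP = 8.35% − 0.62 × 7.8000% = 3.5140%

3.51%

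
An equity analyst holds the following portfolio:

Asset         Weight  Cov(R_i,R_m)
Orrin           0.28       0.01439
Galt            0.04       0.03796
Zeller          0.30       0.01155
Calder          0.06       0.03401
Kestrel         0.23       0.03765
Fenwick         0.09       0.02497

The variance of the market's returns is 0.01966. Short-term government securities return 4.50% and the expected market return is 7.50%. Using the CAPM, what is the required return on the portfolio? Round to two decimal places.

β_Orrin = 0.01439 / 0.01966 = 0.7319
β_Galt = 0.03796 / 0.01966 = 1.9308
β_Zeller = 0.01155 / 0.01966 = 0.5875
β_Calder = 0.03401 / 0.01966 = 1.7299
β_Kestrel = 0.03765 / 0.01966 = 1.9151
β_Fenwick = 0.02497 / 0.01966 = 1.2701
β_P = Σ w_i β_i = 0.28×0.7319 + 0.04×1.9308 + 0.30×0.5875 + 0.06×1.7299 + 0.23×1.9151 + 0.09×1.2701 = 1.1170
MRP = 7.50% − 4.50% = 3.00%
E(R_P) = R_f + β_P × MRP = 4.50% + 1.1170 × 3.00% = 7.85%

7.85%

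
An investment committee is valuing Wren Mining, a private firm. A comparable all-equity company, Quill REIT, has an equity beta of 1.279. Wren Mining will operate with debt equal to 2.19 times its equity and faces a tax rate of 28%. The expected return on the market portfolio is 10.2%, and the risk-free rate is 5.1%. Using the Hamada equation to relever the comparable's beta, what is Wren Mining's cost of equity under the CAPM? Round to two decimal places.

β_L = β_U × [1 + (1 − t)(D/E)] = 1.279 × [1 + (1 − 0.28) × 2.19]
    = 1.279 × [1 + 0.72 × 2.19] = 1.279 × 2.5768 = 3.2957
MRP = 10.2% − 5.1% = 5.10%
E(R) = R_f + β_L × MRP = 5.1% + 3.2957 × 5.1% = 21.91%

21.91%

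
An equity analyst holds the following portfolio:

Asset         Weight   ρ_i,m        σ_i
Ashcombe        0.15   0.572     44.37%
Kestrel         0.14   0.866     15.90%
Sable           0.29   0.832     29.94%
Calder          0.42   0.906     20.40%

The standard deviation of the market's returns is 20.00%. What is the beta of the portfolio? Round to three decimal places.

1.036

β_Ashcombe = 0.572 × 44.37% / 20.00% = 1.2690
β_Kestrel = 0.866 × 15.90% / 20.00% = 0.6885
β_Sable = 0.832 × 29.94% / 20.00% = 1.2455
β_Calder = 0.906 × 20.40% / 20.00% = 0.9241
β_P = Σ w_i β_i = 0.15×1.2690 + 0.14×0.6885 + 0.29×1.2455 + 0.42×0.9241 = 1.0361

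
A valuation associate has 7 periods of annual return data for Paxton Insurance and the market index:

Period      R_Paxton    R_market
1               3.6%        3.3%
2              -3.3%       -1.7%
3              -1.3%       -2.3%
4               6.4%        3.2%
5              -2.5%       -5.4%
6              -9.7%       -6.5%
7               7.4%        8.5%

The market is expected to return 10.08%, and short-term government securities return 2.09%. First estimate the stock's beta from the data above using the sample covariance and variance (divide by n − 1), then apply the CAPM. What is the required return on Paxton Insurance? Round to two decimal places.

10.43%

Mean R_i = (3.6 − 3.3 − 1.3 + 6.4 − 2.5 − 9.7 + 7.4) / 7 = 0.0857%
Mean R_m = (3.3 − 1.7 − 2.3 + 3.2 − 5.4 − 6.5 + 8.5) / 7 = -0.1286%
Σ(R_i − R̄_i)(R_m − R̄_m) = 180.4871  ⇒  Cov = 180.4871 / 6 = 30.0812
Σ(R_m − R̄_m)² = 172.8543  ⇒  Var(R_m) = 172.8543 / 6 = 28.8091
β = Cov / Var(R_m) = 30.0812 / 28.8091 = 1.0442
MRP = 10.08% − 2.09% = 7.99%
E(R) = R_f + β × MRP = 2.09% + 1.0442 × 7.99% = 10.43%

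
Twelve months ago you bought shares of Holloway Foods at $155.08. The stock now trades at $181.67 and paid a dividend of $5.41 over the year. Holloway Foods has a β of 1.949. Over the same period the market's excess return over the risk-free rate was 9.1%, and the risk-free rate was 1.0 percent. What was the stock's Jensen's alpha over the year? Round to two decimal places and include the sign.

Realised HPR = (P1 + D1 − P0) / P0 = (181.67 + 5.41 − 155.08) / 155.08 = 32.00 / 155.08 = 20.6345%
CAPM required = R_f + β·MRP = 1.0% + 1.949 × 9.1% = 18.7359%
α = realised − required = 20.6345% − 18.7359% = +1.90%

+1.90%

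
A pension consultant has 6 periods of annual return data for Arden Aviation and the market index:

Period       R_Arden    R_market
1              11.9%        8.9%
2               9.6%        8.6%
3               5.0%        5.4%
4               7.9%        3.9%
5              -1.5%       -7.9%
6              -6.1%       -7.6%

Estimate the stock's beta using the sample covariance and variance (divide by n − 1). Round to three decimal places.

Mean R_i = (11.9 + 9.6 + 5.0 + 7.9 − 1.5 − 6.1) / 6 = 4.4667%
Mean R_m = (8.9 + 8.6 + 5.4 + 3.9 − 7.9 − 7.6) / 6 = 1.8833%
Σ(R_i − R̄_i)(R_m − R̄_m) = 254.0167  ⇒  Cov = 254.0167 / 5 = 50.8033
Σ(R_m − R̄_m)² = 296.4283  ⇒  Var(R_m) = 296.4283 / 5 = 59.2857
β = Cov / Var(R_m) = 50.8033 / 59.2857 = 0.8569

0.857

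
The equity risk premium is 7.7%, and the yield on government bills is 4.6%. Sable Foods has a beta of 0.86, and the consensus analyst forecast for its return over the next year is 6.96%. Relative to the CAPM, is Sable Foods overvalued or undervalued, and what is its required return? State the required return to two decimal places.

Overvalued; required return 11.22%

Required return = R_f + β·MRP = 4.6% + 0.86 × 7.7% = 11.22%
Forecast 6.96% < required 11.22% → the stock plots below the SML → overvalued.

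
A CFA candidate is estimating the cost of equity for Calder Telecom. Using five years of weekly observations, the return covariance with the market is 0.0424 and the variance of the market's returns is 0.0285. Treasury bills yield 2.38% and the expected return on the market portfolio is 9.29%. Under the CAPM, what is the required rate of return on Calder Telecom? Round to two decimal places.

12.66%

β = Cov(R_i, R_m) / Var(R_m) = 0.0424 / 0.0285 = 1.4877
MRP = 9.29% − 2.38% = 6.91%
E(R) = R_f + β × MRP = 2.38% + 1.4877 × 6.91% = 12.66%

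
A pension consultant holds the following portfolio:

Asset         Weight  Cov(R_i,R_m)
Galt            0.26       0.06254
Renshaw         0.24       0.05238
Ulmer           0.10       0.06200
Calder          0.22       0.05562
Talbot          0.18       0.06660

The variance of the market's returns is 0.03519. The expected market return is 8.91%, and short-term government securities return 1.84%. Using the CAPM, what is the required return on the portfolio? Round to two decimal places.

β_Galt = 0.06254 / 0.03519 = 1.7772
β_Renshaw = 0.05238 / 0.03519 = 1.4885
β_Ulmer = 0.06200 / 0.03519 = 1.7619
β_Calder = 0.05562 / 0.03519 = 1.5806
β_Talbot = 0.06660 / 0.03519 = 1.8926
β_P = Σ w_i β_i = 0.26×1.7772 + 0.24×1.4885 + 0.10×1.7619 + 0.22×1.5806 + 0.18×1.8926 = 1.6839
MRP = 8.91% − 1.84% = 7.07%
E(R_P) = R_f + β_P × MRP = 1.84% + 1.6839 × 7.07% = 13.75%

13.75%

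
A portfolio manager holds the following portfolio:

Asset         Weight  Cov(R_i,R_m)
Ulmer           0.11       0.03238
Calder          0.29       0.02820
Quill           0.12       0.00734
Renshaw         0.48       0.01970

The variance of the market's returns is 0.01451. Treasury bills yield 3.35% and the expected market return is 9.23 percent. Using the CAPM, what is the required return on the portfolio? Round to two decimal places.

12.30%

β_Ulmer = 0.03238 / 0.01451 = 2.2316
β_Calder = 0.02820 / 0.01451 = 1.9435
β_Quill = 0.00734 / 0.01451 = 0.5059
β_Renshaw = 0.01970 / 0.01451 = 1.3577
β_P = Σ w_i β_i = 0.11×2.2316 + 0.29×1.9435 + 0.12×0.5059 + 0.48×1.3577 = 1.5215
MRP = 9.23% − 3.35% = 5.88%
E(R_P) = R_f + β_P × MRP = 3.35% + 1.5215 × 5.88% = 12.30%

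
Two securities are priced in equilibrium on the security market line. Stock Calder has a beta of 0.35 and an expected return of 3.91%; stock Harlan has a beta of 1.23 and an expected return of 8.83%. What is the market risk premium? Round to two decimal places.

Both satisfy E(R) = R_f + β·MRP, so the slope of the SML is
MRP = (8.83% − 3.91%) / (1.23 − 0.35) = 4.92% / 0.88 = 5.5909%

5.59%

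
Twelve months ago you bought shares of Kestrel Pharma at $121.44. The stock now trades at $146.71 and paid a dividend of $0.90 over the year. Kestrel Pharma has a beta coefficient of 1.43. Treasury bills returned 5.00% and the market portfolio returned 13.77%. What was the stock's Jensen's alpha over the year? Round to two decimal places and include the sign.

+4.01%

Realised HPR = (P1 + D1 − P0) / P0 = (146.71 + 0.90 − 121.44) / 121.44 = 26.17 / 121.44 = 21.5497%
MRP = 13.77% − 5.00% = 8.77%
CAPM required = R_f + β·MRP = 5.00% + 1.43 × 8.77% = 17.5411%
α = realised − required = 21.5497% − 17.5411% = +4.01%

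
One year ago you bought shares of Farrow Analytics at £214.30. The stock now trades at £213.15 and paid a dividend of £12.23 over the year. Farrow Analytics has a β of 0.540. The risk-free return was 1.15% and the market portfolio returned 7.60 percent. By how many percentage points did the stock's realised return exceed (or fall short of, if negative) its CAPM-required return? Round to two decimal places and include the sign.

+0.54%

Realised HPR = (P1 + D1 − P0) / P0 = (213.15 + 12.23 − 214.30) / 214.30 = 11.08 / 214.30 = 5.1703%
MRP = 7.60% − 1.15% = 6.45%
CAPM required = R_f + β·MRP = 1.15% + 0.540 × 6.45% = 4.63300%
α = realised − required = 5.1703% − 4.63300% = +0.54%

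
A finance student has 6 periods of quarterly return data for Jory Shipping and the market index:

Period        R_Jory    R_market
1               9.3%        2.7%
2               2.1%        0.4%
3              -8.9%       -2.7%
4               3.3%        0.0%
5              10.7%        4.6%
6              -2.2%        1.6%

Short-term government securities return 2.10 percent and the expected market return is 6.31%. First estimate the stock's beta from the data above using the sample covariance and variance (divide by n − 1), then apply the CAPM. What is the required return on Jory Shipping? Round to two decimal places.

Mean R_i = (9.3 + 2.1 − 8.9 + 3.3 + 10.7 − 2.2) / 6 = 2.3833%
Mean R_m = (2.7 + 0.4 − 2.7 + 0.0 + 4.6 + 1.6) / 6 = 1.1000%
Σ(R_i − R̄_i)(R_m − R̄_m) = 79.9500  ⇒  Cov = 79.9500 / 5 = 15.9900
Σ(R_m − R̄_m)² = 31.2000  ⇒  Var(R_m) = 31.2000 / 5 = 6.2400
β = Cov / Var(R_m) = 15.9900 / 6.2400 = 2.5625
MRP = 6.31% − 2.10% = 4.21%
E(R) = R_f + β × MRP = 2.10% + 2.5625 × 4.21% = 12.89%

12.89%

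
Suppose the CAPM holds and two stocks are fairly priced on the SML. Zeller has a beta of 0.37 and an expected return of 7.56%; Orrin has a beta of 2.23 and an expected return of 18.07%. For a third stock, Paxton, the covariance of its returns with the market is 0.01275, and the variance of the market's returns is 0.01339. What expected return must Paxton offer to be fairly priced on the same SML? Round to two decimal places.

10.85%

MRP = (18.07% − 7.56%) / (2.23 − 0.37) = 5.6505%
R_f = 7.56% − 0.37 × 5.6505% = 5.4693%
β_Paxton = Cov / Var(R_m) = 0.01275 / 0.01339 = 0.9522
E(R_Paxton) = R_f + β × MRP = 5.4693% + 0.9522 × 5.6505% = 10.85%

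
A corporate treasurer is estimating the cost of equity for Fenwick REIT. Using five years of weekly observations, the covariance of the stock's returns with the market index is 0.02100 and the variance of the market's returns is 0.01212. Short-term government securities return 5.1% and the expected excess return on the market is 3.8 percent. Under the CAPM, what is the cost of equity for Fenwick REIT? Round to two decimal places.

11.68%

β = Cov(R_i, R_m) / Var(R_m) = 0.02100 / 0.01212 = 1.7327
E(R) = R_f + β × MRP = 5.1% + 1.7327 × 3.8% = 11.68%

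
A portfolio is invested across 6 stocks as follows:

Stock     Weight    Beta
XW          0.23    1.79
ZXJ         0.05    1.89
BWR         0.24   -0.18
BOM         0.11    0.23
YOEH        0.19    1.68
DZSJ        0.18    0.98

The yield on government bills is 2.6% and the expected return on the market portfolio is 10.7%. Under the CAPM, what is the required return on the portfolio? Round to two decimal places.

10.57%

β_P = Σ w_i β_i = 0.23×1.79 + 0.05×1.89 + 0.24×-0.18 + 0.11×0.23 + 0.19×1.68 + 0.18×0.98 = 0.9839
MRP = 10.7% − 2.6% = 8.10%
E(R_P) = R_f + β_P × MRP = 2.6% + 0.9839 × 8.1% = 10.57%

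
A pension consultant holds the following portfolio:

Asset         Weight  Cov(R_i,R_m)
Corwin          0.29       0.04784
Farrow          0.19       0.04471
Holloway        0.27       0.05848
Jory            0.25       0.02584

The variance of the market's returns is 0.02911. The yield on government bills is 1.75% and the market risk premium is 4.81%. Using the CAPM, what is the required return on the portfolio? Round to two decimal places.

β_Corwin = 0.04784 / 0.02911 = 1.6434
β_Farrow = 0.04471 / 0.02911 = 1.5359
β_Holloway = 0.05848 / 0.02911 = 2.0089
β_Jory = 0.02584 / 0.02911 = 0.8877
β_P = Σ w_i β_i = 0.29×1.6434 + 0.19×1.5359 + 0.27×2.0089 + 0.25×0.8877 = 1.5327
E(R_P) = R_f + β_P × MRP = 1.75% + 1.5327 × 4.81% = 9.12%

9.12%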